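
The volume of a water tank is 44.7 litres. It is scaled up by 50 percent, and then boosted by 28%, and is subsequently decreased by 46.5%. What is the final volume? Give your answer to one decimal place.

Apply the 50% increase: 44.7 × 1.5 = 67.05.
Apply the 28% increase: 67.05 × 1.28 = 85.824.
Apply the 46.5% decrease: 85.824 × 0.535 = 45.91584 ≈ 45.9.

45.9 litres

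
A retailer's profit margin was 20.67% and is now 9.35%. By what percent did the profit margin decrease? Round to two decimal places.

54.77%

The change is 9.35 − 20.67 = -11.32 percentage points.
Relative to the original 20.67%, that is -11.32 ÷ 20.67 ≈ -54.77%.
So the profit margin fell by 54.77%.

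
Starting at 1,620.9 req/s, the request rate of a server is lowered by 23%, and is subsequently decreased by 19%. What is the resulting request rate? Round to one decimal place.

1,011.0 req/s

Apply the 23% decrease: 1,620.9 × 0.77 = 1248.093.
19% decrease: 1248.093 × 0.81 = 1010.95533 ≈ 1,011.0.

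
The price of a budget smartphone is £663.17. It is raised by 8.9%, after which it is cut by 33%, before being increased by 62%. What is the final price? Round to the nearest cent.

Each change multiplies by a factor: 1.089 × 0.67 × 1.62 = 1.1820006.
£663.17 × 1.1820006 = £783.867337902 ≈ £783.87.

£783.87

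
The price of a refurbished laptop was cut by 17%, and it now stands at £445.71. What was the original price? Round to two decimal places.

£537.00

The overall multiplier applied was 0.83.
So the original price was £445.71 ÷ 0.83 = £537.00.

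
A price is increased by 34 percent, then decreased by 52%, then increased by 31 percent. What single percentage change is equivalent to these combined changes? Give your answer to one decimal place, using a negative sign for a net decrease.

A 34% increase multiplies by 1.34.
Then a 52% decrease: 1.34 × 0.48 = 0.6432.
Then a 31% increase: 0.6432 × 1.31 = 0.842592.
Overall factor 0.842592, i.e. -15.7%.

-15.7%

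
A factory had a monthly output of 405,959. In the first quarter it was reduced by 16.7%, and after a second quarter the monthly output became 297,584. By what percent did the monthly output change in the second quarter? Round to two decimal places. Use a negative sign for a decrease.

-12.00%

After the first quarter: 405,959 × 0.833 = 338163.847.
Second-quarter multiplier: 297,584 ÷ 338163.847 ≈ 0.879999.
That is a change of -12.00%.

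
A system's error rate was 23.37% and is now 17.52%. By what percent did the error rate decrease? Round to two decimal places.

The change is 17.52 − 23.37 = -5.85 percentage points.
Relative to the original 23.37%, that is -5.85 ÷ 23.37 ≈ -25.03%.
So the error rate fell by 25.03%.

25.03%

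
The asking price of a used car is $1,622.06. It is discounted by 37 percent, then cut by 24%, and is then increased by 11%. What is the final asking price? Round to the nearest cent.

$862.07

Apply the 37% decrease: $1,622.06 × 0.63 = $1021.8978.
24% decrease: $1021.8978 × 0.76 = $776.642328.
After the 11% increase: $776.642328 × 1.11 = $862.07298408 ≈ $862.07.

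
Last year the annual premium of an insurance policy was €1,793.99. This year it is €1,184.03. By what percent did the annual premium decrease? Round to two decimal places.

34.00%

Change: €1,184.03 − €1,793.99 = -€609.96.
Relative to the original: -€609.96 ÷ €1,793.99 ≈ -34.00%.
So the annual premium decreased by 34.00%.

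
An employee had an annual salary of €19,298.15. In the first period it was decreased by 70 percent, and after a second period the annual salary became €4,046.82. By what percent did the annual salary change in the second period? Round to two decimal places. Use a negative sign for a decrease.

After the first period: €19,298.15 × 0.3 = €5789.445.
Second-period multiplier: €4,046.82 ÷ €5789.445 ≈ 0.699.
That is a change of -30.10%.

-30.10%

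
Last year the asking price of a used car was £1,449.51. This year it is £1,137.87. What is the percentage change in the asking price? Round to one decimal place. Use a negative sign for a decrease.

Change: £1,137.87 − £1,449.51 = -£311.64.
Relative to the original: -£311.64 ÷ £1,449.51 ≈ -21.5%.

-21.5%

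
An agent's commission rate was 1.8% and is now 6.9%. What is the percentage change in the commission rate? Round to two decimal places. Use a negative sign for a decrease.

The change is 6.9 − 1.8 = 5.1 percentage points.
Relative to the original 1.8%, that is 5.1 ÷ 1.8 ≈ 283.33%.

283.33%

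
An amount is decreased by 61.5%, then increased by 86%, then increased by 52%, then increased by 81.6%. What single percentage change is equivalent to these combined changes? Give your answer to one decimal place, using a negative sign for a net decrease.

The combined multiplier is 0.385 × 1.86 × 1.52 × 1.816 = 1.976665152.
That corresponds to an increase of 97.7%.

97.7%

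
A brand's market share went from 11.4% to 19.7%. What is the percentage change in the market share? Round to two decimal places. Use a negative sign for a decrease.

72.81%

The change is 19.7 − 11.4 = 8.3 percentage points.
Relative to the original 11.4%, that is 8.3 ÷ 11.4 ≈ 72.81%.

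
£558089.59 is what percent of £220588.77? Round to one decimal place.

£558089.59 ÷ £220588.77 ≈ 253.0%.

253.0%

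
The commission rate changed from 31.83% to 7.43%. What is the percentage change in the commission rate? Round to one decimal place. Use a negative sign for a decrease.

The change is 7.43 − 31.83 = -24.40 percentage points.
Relative to the original 31.83%, that is -24.40 ÷ 31.83 ≈ -76.7%.

-76.7%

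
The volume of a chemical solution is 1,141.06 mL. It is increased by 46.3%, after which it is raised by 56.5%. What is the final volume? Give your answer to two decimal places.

2,612.57 mL

Each change multiplies by a factor: 1.463 × 1.565 = 2.289595.
1,141.06 × 2.289595 = 2612.5652707 ≈ 2,612.57.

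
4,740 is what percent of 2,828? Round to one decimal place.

4,740 ÷ 2,828 ≈ 167.6%.

167.6%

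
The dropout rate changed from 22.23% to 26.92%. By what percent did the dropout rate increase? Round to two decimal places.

21.10%

The change is 26.92 − 22.23 = 4.69 percentage points.
Relative to the original 22.23%, that is 4.69 ÷ 22.23 ≈ 21.10%.
So the dropout rate rose by 21.10%.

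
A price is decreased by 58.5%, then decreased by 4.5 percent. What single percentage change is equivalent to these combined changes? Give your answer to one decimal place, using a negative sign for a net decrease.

A 58.5% decrease multiplies by 0.415.
Then a 4.5% decrease: 0.415 × 0.955 = 0.396325.
Overall factor 0.396325, i.e. -60.4%.

-60.4%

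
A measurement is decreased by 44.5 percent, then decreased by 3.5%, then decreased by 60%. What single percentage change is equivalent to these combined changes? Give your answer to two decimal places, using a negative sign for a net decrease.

-78.58%

A 44.5% decrease multiplies by 0.555.
Then a 3.5% decrease: 0.555 × 0.965 = 0.535575.
Then a 60% decrease: 0.535575 × 0.4 = 0.21423.
Overall factor 0.21423, i.e. -78.58%.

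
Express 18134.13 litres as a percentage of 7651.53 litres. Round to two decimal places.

18134.13 litres ÷ 7651.53 litres ≈ 237.00%.

237.00%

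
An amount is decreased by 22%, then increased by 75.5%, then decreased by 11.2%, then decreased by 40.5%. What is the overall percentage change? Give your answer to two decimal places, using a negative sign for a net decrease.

-27.67%

The combined multiplier is 0.78 × 1.755 × 0.888 × 0.595 = 0.723272004.
That corresponds to a decrease of 27.67%.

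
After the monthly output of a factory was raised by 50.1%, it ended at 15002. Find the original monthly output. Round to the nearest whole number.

The overall multiplier applied was 1.501.
So the original monthly output was 15002 ÷ 1.501 ≈ 9995.

9995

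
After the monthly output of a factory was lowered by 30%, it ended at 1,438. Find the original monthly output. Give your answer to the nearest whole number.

The overall multiplier applied was 0.7.
So the original monthly output was 1,438 ÷ 0.7 ≈ 2,054.

2,054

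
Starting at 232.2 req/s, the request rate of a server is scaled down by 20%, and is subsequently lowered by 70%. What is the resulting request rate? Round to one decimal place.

55.7 req/s

20% decrease: 232.2 × 0.8 = 185.76.
Apply the 70% decrease: 185.76 × 0.3 = 55.728 ≈ 55.7.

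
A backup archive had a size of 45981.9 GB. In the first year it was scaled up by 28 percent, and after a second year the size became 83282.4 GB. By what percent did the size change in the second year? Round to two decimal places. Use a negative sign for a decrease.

After the first year: 45981.9 × 1.28 = 58856.832.
Second-year multiplier: 83282.4 ÷ 58856.832 ≈ 1.415.
That is a change of 41.50%.

41.50%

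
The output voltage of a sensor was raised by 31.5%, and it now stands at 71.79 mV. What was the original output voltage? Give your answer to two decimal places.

54.59 mV

The overall multiplier applied was 1.315.
So the original output voltage was 71.79 ÷ 1.315 ≈ 54.59 mV.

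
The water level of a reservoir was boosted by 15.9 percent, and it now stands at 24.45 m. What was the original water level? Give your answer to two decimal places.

The overall multiplier applied was 1.159.
So the original water level was 24.45 ÷ 1.159 ≈ 21.10 m.

21.10 m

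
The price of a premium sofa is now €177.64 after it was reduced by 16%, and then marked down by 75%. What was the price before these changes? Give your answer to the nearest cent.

€845.90

Undoing the 75% decrease: €177.64 ÷ 0.25 = €710.56.
Undoing the 16% decrease: €710.56 ÷ 0.84 ≈ €845.90.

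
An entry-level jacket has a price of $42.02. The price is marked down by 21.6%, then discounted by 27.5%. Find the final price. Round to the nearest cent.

$23.88

Each change multiplies by a factor: 0.784 × 0.725 = 0.5684.
$42.02 × 0.5684 = $23.884168 ≈ $23.88.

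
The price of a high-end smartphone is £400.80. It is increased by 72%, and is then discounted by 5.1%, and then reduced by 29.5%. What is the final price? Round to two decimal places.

£461.22

After the 72% increase: £400.80 × 1.72 = £689.376.
5.1% decrease: £689.376 × 0.949 = £654.217824.
29.5% decrease: £654.217824 × 0.705 = £461.22356592 ≈ £461.22.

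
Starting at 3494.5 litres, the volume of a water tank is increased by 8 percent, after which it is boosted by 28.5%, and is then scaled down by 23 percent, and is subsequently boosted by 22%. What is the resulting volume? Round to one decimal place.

Apply the 8% increase: 3494.5 × 1.08 = 3774.06.
28.5% increase: 3774.06 × 1.285 = 4849.6671.
23% decrease: 4849.6671 × 0.77 = 3734.243667.
After the 22% increase: 3734.243667 × 1.22 = 4555.77727374 ≈ 4555.8.

4555.8 litres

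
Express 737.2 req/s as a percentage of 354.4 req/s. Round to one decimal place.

737.2 req/s ÷ 354.4 req/s ≈ 208.0%.

208.0%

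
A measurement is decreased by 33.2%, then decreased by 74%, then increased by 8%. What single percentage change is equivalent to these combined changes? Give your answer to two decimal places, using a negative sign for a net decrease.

The combined multiplier is 0.668 × 0.26 × 1.08 = 0.1875744.
That corresponds to a decrease of 81.24%.

-81.24%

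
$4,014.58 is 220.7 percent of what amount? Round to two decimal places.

$1,819.02

$4,014.58 ÷ 2.207 ≈ $1,819.02.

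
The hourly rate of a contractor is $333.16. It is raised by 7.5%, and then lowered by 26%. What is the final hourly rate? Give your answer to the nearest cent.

$265.03

Each change multiplies by a factor: 1.075 × 0.74 = 0.7955.
$333.16 × 0.7955 = $265.02878 ≈ $265.03.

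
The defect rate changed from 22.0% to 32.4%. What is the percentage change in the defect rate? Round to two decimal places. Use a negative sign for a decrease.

47.27%

The change is 32.4 − 22.0 = 10.4 percentage points.
Relative to the original 22.0%, that is 10.4 ÷ 22.0 ≈ 47.27%.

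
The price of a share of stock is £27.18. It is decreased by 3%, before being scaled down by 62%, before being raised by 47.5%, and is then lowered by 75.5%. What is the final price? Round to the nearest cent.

Each change multiplies by a factor: 0.97 × 0.38 × 1.475 × 0.245 = 0.133202825.
£27.18 × 0.133202825 = £3.6204527835 ≈ £3.62.

£3.62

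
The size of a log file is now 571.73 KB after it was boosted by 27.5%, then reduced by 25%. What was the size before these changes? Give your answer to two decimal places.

Undoing the 25% decrease: 571.73 ÷ 0.75 ≈ 762.306667.
Undoing the 27.5% increase: 762.306667 ÷ 1.275 ≈ 597.89 KB.

597.89 KB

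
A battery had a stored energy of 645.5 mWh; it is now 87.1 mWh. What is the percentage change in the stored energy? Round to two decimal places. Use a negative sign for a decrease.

-86.51%

Change: 87.1 − 645.5 = -558.4.
Relative to the original: -558.4 ÷ 645.5 ≈ -86.51%.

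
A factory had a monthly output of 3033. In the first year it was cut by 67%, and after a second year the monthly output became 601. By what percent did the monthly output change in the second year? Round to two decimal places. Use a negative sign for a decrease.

After the first year: 3033 × 0.33 = 1000.89.
Second-year multiplier: 601 ÷ 1000.89 ≈ 0.600466.
That is a change of -39.95%.

-39.95%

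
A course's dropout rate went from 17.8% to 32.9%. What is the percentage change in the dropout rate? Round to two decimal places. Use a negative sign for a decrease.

The change is 32.9 − 17.8 = 15.1 percentage points.
Relative to the original 17.8%, that is 15.1 ÷ 17.8 ≈ 84.83%.

84.83%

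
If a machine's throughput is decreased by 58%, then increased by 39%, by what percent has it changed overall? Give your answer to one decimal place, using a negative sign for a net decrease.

The combined multiplier is 0.42 × 1.39 = 0.5838.
That corresponds to a decrease of 41.6%.

-41.6%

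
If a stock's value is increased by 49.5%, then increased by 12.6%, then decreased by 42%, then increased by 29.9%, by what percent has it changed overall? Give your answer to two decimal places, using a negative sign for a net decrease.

26.83%

The combined multiplier is 1.495 × 1.126 × 0.58 × 1.299 = 1.2682846254.
That corresponds to an increase of 26.83%.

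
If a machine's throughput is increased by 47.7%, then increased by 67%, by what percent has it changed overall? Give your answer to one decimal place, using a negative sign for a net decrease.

The combined multiplier is 1.477 × 1.67 = 2.46659.
That corresponds to an increase of 146.7%.

146.7%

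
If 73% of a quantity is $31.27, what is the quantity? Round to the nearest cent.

$31.27 ÷ 0.73 ≈ $42.84.

$42.84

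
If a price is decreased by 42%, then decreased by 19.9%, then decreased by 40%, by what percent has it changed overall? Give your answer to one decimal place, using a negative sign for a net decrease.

The combined multiplier is 0.58 × 0.801 × 0.6 = 0.278748.
That corresponds to a decrease of 72.1%.

-72.1%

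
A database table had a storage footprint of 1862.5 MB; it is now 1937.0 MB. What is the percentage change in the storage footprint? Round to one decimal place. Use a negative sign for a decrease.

4.0%

Change: 1937.0 − 1862.5 = 74.5.
Relative to the original: 74.5 ÷ 1862.5 = 4.0%.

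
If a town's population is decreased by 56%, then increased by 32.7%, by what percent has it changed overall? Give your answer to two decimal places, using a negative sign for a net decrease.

-41.61%

The combined multiplier is 0.44 × 1.327 = 0.58388.
That corresponds to a decrease of 41.61%.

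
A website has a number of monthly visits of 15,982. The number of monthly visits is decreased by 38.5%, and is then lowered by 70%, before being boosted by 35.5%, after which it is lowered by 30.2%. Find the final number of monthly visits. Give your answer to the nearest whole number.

2,789

After the 38.5% decrease: 15,982 × 0.615 = 9828.93.
Apply the 70% decrease: 9828.93 × 0.3 = 2948.679.
35.5% increase: 2948.679 × 1.355 = 3995.460045.
30.2% decrease: 3995.460045 × 0.698 = 2788.83111141 ≈ 2,789.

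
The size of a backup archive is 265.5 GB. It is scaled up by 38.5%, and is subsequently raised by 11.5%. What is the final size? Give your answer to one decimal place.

Each change multiplies by a factor: 1.385 × 1.115 = 1.544275.
265.5 × 1.544275 = 410.0050125 ≈ 410.0.

410.0 GB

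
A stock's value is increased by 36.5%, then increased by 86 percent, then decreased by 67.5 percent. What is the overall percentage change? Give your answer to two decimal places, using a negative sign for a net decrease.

A 36.5% increase multiplies by 1.365.
Then an 86% increase: 1.365 × 1.86 = 2.5389.
Then a 67.5% decrease: 2.5389 × 0.325 = 0.8251425.
Overall factor 0.8251425, i.e. -17.49%.

-17.49%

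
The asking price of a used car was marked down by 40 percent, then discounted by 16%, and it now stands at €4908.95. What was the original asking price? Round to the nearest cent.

Undoing the 16% decrease: €4908.95 ÷ 0.84 ≈ €5843.988095.
Undoing the 40% decrease: €5843.988095 ÷ 0.6 ≈ €9739.98.

€9739.98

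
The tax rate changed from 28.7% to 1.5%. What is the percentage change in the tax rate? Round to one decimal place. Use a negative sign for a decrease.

The change is 1.5 − 28.7 = -27.2 percentage points.
Relative to the original 28.7%, that is -27.2 ÷ 28.7 ≈ -94.8%.

-94.8%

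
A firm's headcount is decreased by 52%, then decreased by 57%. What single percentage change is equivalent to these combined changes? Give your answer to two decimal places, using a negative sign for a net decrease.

The combined multiplier is 0.48 × 0.43 = 0.2064.
That corresponds to a decrease of 79.36%.

-79.36%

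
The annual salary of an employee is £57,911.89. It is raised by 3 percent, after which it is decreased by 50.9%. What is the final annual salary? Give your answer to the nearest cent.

Each change multiplies by a factor: 1.03 × 0.491 = 0.50573.
£57,911.89 × 0.50573 = £29287.7801297 ≈ £29,287.78.

£29,287.78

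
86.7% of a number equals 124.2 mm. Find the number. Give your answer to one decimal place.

143.3 mm

124.2 mm ÷ 0.867 ≈ 143.3 mm.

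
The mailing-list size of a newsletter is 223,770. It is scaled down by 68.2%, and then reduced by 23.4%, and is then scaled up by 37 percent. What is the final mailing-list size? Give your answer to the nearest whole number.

68.2% decrease: 223,770 × 0.318 = 71158.86.
Apply the 23.4% decrease: 71158.86 × 0.766 = 54507.68676.
Apply the 37% increase: 54507.68676 × 1.37 = 74675.5308612 ≈ 74,676.

74,676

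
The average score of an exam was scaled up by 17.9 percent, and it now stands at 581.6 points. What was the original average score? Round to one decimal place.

The overall multiplier applied was 1.179.
So the original average score was 581.6 ÷ 1.179 ≈ 493.3 points.

493.3 points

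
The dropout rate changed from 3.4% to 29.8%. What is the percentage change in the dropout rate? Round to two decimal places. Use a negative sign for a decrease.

776.47%

The change is 29.8 − 3.4 = 26.4 percentage points.
Relative to the original 3.4%, that is 26.4 ÷ 3.4 ≈ 776.47%.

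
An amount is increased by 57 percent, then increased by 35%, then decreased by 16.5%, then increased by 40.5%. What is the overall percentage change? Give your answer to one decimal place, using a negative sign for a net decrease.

A 57% increase multiplies by 1.57.
Then a 35% increase: 1.57 × 1.35 = 2.1195.
Then a 16.5% decrease: 2.1195 × 0.835 = 1.7697825.
Then a 40.5% increase: 1.7697825 × 1.405 = 2.4865444125.
Overall factor 2.4865444125, i.e. 148.7%.

148.7%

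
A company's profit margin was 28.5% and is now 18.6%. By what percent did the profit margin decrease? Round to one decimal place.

The change is 18.6 − 28.5 = -9.9 percentage points.
Relative to the original 28.5%, that is -9.9 ÷ 28.5 ≈ -34.7%.
So the profit margin fell by 34.7%.

34.7%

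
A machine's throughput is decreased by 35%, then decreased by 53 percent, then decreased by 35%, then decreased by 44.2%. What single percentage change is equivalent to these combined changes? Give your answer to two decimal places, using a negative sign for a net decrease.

-88.92%

A 35% decrease multiplies by 0.65.
Then a 53% decrease: 0.65 × 0.47 = 0.3055.
Then a 35% decrease: 0.3055 × 0.65 = 0.198575.
Then a 44.2% decrease: 0.198575 × 0.558 = 0.11080485.
Overall factor 0.11080485, i.e. -88.92%.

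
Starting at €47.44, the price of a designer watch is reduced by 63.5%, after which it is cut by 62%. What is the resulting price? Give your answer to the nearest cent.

Each change multiplies by a factor: 0.365 × 0.38 = 0.1387.
€47.44 × 0.1387 = €6.579928 ≈ €6.58.

€6.58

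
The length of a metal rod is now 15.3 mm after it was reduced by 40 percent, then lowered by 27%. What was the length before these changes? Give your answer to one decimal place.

34.9 mm

The overall multiplier applied was 0.6 × 0.73 = 0.438.
So the original length was 15.3 ÷ 0.438 ≈ 34.9 mm.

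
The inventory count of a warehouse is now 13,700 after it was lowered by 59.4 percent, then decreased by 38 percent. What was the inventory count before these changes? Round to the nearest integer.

The overall multiplier applied was 0.406 × 0.62 = 0.25172.
So the original inventory count was 13,700 ÷ 0.25172 ≈ 54,426.

54,426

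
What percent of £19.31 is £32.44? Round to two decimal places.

168.00%

£32.44 ÷ £19.31 ≈ 168.00%.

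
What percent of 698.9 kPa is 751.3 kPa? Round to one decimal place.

107.5%

751.3 kPa ÷ 698.9 kPa ≈ 107.5%.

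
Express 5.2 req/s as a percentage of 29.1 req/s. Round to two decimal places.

17.87%

5.2 req/s ÷ 29.1 req/s ≈ 17.87%.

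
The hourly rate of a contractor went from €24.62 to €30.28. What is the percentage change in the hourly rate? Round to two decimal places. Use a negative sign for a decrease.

22.99%

Change: €30.28 − €24.62 = €5.66.
Relative to the original: €5.66 ÷ €24.62 ≈ 22.99%.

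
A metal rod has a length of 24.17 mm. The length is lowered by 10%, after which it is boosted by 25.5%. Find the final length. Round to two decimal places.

27.30 mm

After the 10% decrease: 24.17 × 0.9 = 21.753.
25.5% increase: 21.753 × 1.255 = 27.300015 ≈ 27.30.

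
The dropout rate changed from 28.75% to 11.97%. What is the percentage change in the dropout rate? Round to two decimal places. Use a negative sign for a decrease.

-58.37%

The change is 11.97 − 28.75 = -16.78 percentage points.
Relative to the original 28.75%, that is -16.78 ÷ 28.75 ≈ -58.37%.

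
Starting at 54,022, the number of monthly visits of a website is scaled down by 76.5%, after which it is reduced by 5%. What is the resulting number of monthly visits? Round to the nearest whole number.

12,060

Apply the 76.5% decrease: 54,022 × 0.235 = 12695.17.
5% decrease: 12695.17 × 0.95 = 12060.4115 ≈ 12,060.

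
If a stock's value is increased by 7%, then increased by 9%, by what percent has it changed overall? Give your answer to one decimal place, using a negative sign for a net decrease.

The combined multiplier is 1.07 × 1.09 = 1.1663.
That corresponds to an increase of 16.6%.

16.6%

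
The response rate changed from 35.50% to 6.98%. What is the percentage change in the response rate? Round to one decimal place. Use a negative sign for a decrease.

The change is 6.98 − 35.50 = -28.52 percentage points.
Relative to the original 35.50%, that is -28.52 ÷ 35.50 ≈ -80.3%.

-80.3%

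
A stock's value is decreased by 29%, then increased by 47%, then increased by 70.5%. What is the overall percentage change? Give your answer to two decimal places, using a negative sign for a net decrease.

77.95%

The combined multiplier is 0.71 × 1.47 × 1.705 = 1.7795085.
That corresponds to an increase of 77.95%.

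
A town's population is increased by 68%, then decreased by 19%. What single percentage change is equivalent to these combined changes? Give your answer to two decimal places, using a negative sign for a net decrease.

36.08%

A 68% increase multiplies by 1.68.
Then a 19% decrease: 1.68 × 0.81 = 1.3608.
Overall factor 1.3608, i.e. 36.08%.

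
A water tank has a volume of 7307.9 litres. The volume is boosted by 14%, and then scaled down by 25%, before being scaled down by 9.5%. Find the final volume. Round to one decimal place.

Each change multiplies by a factor: 1.14 × 0.75 × 0.905 = 0.773775.
7307.9 × 0.773775 = 5654.6703225 ≈ 5654.7.

5654.7 litres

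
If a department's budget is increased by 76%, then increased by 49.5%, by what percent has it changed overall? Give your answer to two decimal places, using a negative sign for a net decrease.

A 76% increase multiplies by 1.76.
Then a 49.5% increase: 1.76 × 1.495 = 2.6312.
Overall factor 2.6312, i.e. 163.12%.

163.12%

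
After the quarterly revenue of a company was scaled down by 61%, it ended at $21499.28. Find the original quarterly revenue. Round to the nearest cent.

$55126.36

The overall multiplier applied was 0.39.
So the original quarterly revenue was $21499.28 ÷ 0.39 ≈ $55126.36.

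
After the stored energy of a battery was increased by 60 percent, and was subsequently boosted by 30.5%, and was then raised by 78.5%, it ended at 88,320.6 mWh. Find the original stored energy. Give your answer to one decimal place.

23,697.0 mWh

Undoing the 78.5% increase: 88,320.6 ÷ 1.785 ≈ 49479.327731.
Undoing the 30.5% increase: 49479.327731 ÷ 1.305 ≈ 37915.193664.
Undoing the 60% increase: 37915.193664 ÷ 1.6 ≈ 23,697.0 mWh.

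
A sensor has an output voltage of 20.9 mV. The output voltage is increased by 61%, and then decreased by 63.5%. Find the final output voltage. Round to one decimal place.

After the 61% increase: 20.9 × 1.61 = 33.649.
Apply the 63.5% decrease: 33.649 × 0.365 = 12.281885 ≈ 12.3.

12.3 mV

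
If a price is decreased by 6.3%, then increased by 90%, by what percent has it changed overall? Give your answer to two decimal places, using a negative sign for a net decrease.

78.03%

A 6.3% decrease multiplies by 0.937.
Then a 90% increase: 0.937 × 1.9 = 1.7803.
Overall factor 1.7803, i.e. 78.03%.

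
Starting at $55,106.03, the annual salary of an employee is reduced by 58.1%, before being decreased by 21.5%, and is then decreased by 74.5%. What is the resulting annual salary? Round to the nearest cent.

After the 58.1% decrease: $55,106.03 × 0.419 = $23089.42657.
Apply the 21.5% decrease: $23089.42657 × 0.785 = $18125.19985745.
Apply the 74.5% decrease: $18125.19985745 × 0.255 = $4621.92596364975 ≈ $4,621.93.

$4,621.93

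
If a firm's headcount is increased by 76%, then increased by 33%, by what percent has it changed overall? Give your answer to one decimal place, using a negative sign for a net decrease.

134.1%

A 76% increase multiplies by 1.76.
Then a 33% increase: 1.76 × 1.33 = 2.3408.
Overall factor 2.3408, i.e. 134.1%.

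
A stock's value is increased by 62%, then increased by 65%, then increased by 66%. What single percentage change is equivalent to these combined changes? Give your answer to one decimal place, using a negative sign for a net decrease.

A 62% increase multiplies by 1.62.
Then a 65% increase: 1.62 × 1.65 = 2.673.
Then a 66% increase: 2.673 × 1.66 = 4.43718.
Overall factor 4.43718, i.e. 343.7%.

343.7%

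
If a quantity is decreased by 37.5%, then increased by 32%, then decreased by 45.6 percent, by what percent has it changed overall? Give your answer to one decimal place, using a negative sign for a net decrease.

-55.1%

A 37.5% decrease multiplies by 0.625.
Then a 32% increase: 0.625 × 1.32 = 0.825.
Then a 45.6% decrease: 0.825 × 0.544 = 0.4488.
Overall factor 0.4488, i.e. -55.1%.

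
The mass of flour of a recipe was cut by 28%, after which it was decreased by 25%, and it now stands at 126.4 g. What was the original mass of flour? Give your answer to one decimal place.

Undoing the 25% decrease: 126.4 ÷ 0.75 ≈ 168.533333.
Undoing the 28% decrease: 168.533333 ÷ 0.72 ≈ 234.1 g.

234.1 g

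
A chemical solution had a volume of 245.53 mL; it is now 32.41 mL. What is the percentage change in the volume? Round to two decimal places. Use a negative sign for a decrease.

Change: 32.41 − 245.53 = -213.12.
Relative to the original: -213.12 ÷ 245.53 ≈ -86.80%.

-86.80%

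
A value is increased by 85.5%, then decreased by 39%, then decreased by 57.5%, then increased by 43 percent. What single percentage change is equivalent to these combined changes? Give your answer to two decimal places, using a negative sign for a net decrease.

-31.23%

An 85.5% increase multiplies by 1.855.
Then a 39% decrease: 1.855 × 0.61 = 1.13155.
Then a 57.5% decrease: 1.13155 × 0.425 = 0.48090875.
Then a 43% increase: 0.48090875 × 1.43 = 0.6876995125.
Overall factor 0.6876995125, i.e. -31.23%.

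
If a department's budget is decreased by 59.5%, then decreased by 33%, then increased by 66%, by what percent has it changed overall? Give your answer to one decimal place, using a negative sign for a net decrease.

-55.0%

A 59.5% decrease multiplies by 0.405.
Then a 33% decrease: 0.405 × 0.67 = 0.27135.
Then a 66% increase: 0.27135 × 1.66 = 0.450441.
Overall factor 0.450441, i.e. -55.0%.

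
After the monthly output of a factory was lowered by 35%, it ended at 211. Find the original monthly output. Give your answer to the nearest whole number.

The overall multiplier applied was 0.65.
So the original monthly output was 211 ÷ 0.65 ≈ 325.

325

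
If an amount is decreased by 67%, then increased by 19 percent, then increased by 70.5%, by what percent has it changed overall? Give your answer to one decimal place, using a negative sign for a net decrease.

-33.0%

The combined multiplier is 0.33 × 1.19 × 1.705 = 0.6695535.
That corresponds to a decrease of 33.0%.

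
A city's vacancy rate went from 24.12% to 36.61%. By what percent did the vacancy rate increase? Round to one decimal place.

The change is 36.61 − 24.12 = 12.49 percentage points.
Relative to the original 24.12%, that is 12.49 ÷ 24.12 ≈ 51.8%.
So the vacancy rate rose by 51.8%.

51.8%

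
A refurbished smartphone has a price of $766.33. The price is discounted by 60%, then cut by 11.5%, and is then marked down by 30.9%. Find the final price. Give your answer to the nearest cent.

$187.46

Each change multiplies by a factor: 0.4 × 0.885 × 0.691 = 0.244614.
$766.33 × 0.244614 = $187.45504662 ≈ $187.46.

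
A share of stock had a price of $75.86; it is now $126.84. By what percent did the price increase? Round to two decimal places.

67.20%

Change: $126.84 − $75.86 = $50.98.
Relative to the original: $50.98 ÷ $75.86 ≈ 67.20%.
So the price increased by 67.20%.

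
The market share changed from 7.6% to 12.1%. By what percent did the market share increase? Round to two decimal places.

The change is 12.1 − 7.6 = 4.5 percentage points.
Relative to the original 7.6%, that is 4.5 ÷ 7.6 ≈ 59.21%.
So the market share rose by 59.21%.

59.21%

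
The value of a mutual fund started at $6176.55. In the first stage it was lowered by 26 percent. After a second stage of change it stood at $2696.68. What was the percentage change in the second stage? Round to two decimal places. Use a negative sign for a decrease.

After the first stage: $6176.55 × 0.74 = $4570.647.
Second-stage multiplier: $2696.68 ÷ $4570.647 ≈ 0.59.
That is a change of -41.00%.

-41.00%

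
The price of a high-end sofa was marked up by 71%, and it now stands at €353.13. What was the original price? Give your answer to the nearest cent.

The overall multiplier applied was 1.71.
So the original price was €353.13 ÷ 1.71 ≈ €206.51.

€206.51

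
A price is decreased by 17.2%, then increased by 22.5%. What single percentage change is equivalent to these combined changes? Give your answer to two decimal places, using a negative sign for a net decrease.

A 17.2% decrease multiplies by 0.828.
Then a 22.5% increase: 0.828 × 1.225 = 1.0143.
Overall factor 1.0143, i.e. 1.43%.

1.43%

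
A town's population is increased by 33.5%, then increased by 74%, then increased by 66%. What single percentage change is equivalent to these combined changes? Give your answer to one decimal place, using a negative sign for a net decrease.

A 33.5% increase multiplies by 1.335.
Then a 74% increase: 1.335 × 1.74 = 2.3229.
Then a 66% increase: 2.3229 × 1.66 = 3.856014.
Overall factor 3.856014, i.e. 285.6%.

285.6%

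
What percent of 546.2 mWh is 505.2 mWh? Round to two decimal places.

505.2 mWh ÷ 546.2 mWh ≈ 92.49%.

92.49%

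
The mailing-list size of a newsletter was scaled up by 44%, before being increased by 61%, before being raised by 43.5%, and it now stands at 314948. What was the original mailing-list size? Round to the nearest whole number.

The overall multiplier applied was 1.44 × 1.61 × 1.435 = 3.326904.
So the original mailing-list size was 314948 ÷ 3.326904 ≈ 94667.

94667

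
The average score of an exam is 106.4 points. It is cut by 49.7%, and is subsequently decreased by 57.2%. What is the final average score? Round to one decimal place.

22.9 points

Each change multiplies by a factor: 0.503 × 0.428 = 0.215284.
106.4 × 0.215284 = 22.9062176 ≈ 22.9.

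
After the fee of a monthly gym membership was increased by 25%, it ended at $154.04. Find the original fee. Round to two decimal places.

$123.23

The overall multiplier applied was 1.25.
So the original fee was $154.04 ÷ 1.25 ≈ $123.23.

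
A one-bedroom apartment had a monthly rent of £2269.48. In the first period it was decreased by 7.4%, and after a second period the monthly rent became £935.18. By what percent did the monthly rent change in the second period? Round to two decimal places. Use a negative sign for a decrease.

After the first period: £2269.48 × 0.926 = £2101.53848.
Second-period multiplier: £935.18 ÷ £2101.53848 ≈ 0.444998.
That is a change of -55.50%.

-55.50%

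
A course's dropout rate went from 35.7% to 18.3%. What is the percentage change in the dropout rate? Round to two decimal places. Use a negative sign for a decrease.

-48.74%

The change is 18.3 − 35.7 = -17.4 percentage points.
Relative to the original 35.7%, that is -17.4 ÷ 35.7 ≈ -48.74%.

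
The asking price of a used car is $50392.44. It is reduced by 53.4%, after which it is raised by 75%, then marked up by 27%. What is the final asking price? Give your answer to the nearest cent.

Apply the 53.4% decrease: $50392.44 × 0.466 = $23482.87704.
After the 75% increase: $23482.87704 × 1.75 = $41095.03482.
27% increase: $41095.03482 × 1.27 = $52190.6942214 ≈ $52190.69.

$52190.69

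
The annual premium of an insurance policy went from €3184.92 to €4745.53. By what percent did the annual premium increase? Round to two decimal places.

49.00%

Change: €4745.53 − €3184.92 = €1560.61.
Relative to the original: €1560.61 ÷ €3184.92 ≈ 49.00%.
So the annual premium increased by 49.00%.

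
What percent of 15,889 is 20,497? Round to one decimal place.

20,497 ÷ 15,889 ≈ 129.0%.

129.0%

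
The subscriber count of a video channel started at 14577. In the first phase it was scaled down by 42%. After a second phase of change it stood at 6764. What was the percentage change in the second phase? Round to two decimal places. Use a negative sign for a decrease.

-20.00%

After the first phase: 14577 × 0.58 = 8454.66.
Second-phase multiplier: 6764 ÷ 8454.66 ≈ 0.800032.
That is a change of -20.00%.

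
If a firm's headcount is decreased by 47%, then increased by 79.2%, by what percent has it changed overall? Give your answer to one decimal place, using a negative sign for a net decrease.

The combined multiplier is 0.53 × 1.792 = 0.94976.
That corresponds to a decrease of 5.0%.

-5.0%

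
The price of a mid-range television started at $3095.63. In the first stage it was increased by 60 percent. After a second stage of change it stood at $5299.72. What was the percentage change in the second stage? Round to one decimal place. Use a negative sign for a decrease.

After the first stage: $3095.63 × 1.6 = $4953.008.
Second-stage multiplier: $5299.72 ÷ $4953.008 ≈ 1.07.
That is a change of 7.0%.

7.0%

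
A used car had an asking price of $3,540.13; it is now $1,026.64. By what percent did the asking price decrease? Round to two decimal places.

Change: $1,026.64 − $3,540.13 = -$2,513.49.
Relative to the original: -$2,513.49 ÷ $3,540.13 ≈ -71.00%.
So the asking price decreased by 71.00%.

71.00%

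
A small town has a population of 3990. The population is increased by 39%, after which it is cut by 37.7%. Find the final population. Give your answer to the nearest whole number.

39% increase: 3990 × 1.39 = 5546.1.
After the 37.7% decrease: 5546.1 × 0.623 = 3455.2203 ≈ 3455.

3455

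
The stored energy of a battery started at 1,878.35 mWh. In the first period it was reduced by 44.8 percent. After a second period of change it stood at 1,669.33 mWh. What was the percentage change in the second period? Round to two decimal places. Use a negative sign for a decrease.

61.00%

After the first period: 1,878.35 × 0.552 = 1036.8492.
Second-period multiplier: 1,669.33 ÷ 1036.8492 ≈ 1.610003.
That is a change of 61.00%.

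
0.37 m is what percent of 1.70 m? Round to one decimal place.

21.8%

0.37 m ÷ 1.70 m ≈ 21.8%.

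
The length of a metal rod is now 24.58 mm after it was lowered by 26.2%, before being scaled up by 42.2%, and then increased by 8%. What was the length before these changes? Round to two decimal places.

21.69 mm

The overall multiplier applied was 0.738 × 1.422 × 1.08 = 1.13339088.
So the original length was 24.58 ÷ 1.13339088 ≈ 21.69 mm.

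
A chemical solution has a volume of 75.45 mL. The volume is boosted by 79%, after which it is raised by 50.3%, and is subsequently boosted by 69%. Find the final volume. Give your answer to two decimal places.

Apply the 79% increase: 75.45 × 1.79 = 135.0555.
Apply the 50.3% increase: 135.0555 × 1.503 = 202.9884165.
69% increase: 202.9884165 × 1.69 = 343.050423885 ≈ 343.05.

343.05 mL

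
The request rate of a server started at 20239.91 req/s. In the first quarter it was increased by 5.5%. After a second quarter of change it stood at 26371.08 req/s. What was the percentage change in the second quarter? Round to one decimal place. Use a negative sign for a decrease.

23.5%

After the first quarter: 20239.91 × 1.055 = 21353.10505.
Second-quarter multiplier: 26371.08 ÷ 21353.10505 ≈ 1.235.
That is a change of 23.5%.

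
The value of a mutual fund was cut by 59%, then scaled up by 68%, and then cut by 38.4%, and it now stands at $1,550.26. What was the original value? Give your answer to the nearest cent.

$3,653.68

The overall multiplier applied was 0.41 × 1.68 × 0.616 = 0.4243008.
So the original value was $1,550.26 ÷ 0.4243008 ≈ $3,653.68.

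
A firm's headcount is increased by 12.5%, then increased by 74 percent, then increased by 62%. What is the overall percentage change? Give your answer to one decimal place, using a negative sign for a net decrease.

The combined multiplier is 1.125 × 1.74 × 1.62 = 3.17115.
That corresponds to an increase of 217.1%.

217.1%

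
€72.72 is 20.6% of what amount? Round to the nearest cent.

€72.72 ÷ 0.206 ≈ €353.01.

€353.01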